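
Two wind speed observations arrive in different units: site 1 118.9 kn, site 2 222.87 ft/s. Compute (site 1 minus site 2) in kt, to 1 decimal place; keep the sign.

site 2: 222.87 ft/s = 132.047 kt.
Difference: 118.900 − 132.047 = -13.1 kt.

-13.1 kt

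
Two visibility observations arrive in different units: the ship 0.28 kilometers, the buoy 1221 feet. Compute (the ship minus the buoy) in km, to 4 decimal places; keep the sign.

the buoy: 1221 ft = 0.372161 km.
Difference: 0.280000 − 0.372161 = -0.0922 km.

-0.0922 km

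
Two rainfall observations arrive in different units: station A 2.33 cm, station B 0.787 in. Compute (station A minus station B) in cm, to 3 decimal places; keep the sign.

station B: 0.787 in = 1.99898 cm.
Difference: 2.33000 − 1.99898 = 0.331 cm.

0.331 cm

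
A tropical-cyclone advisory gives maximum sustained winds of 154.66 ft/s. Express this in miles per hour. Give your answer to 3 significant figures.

1 ft/s = 0.681818 mph, so 154.66 × 0.681818 = 105 mph.

105 mph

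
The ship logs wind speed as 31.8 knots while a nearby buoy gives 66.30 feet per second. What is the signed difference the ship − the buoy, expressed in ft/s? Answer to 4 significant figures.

-12.63 ft/s

the ship: 31.8 kt = 53.6724 ft/s.
Difference: 53.6724 − 66.3000 = -12.63 ft/s.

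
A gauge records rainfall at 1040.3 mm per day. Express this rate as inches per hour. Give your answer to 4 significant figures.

1.707 in/hour

1040.3 mm/day × 0.0393701 in/mm × 0.0416667 day/hour = 1.707 in/hour.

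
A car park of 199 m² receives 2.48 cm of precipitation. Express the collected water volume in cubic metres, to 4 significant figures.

Depth: 2.48 cm × 10 = 24.8 mm.
1 mm over 1 m² is 1 L, so volume = 24.8 × 199 = 4935.2 L = 4.935 m³.

4.935 cubic metres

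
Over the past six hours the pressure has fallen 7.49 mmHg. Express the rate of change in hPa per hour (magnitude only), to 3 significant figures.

7.49 mmHg / 6 h × 1.33322 hPa/mmHg = 1.66 hPa/h.

1.66 hPa per hour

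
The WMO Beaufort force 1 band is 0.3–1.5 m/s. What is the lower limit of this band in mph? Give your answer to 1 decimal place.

0.3–1.5 m/s × 2.237 = 0.7–3.4 mph.

0.7 mph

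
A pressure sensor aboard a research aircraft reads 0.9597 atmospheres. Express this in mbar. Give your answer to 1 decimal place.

1 atm = 1013.25 mb, so 0.9597 × 1013.25 = 972.4 mb.

972.4 mb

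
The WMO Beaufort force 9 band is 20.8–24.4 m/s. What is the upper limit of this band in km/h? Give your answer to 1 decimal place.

87.8 km/h

20.8–24.4 m/s × 3.6 = 74.9–87.8 km/h.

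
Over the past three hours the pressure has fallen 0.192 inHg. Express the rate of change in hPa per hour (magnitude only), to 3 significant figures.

2.17 hPa per hour

0.192 inHg / 3 h × 33.8639 hPa/inHg = 2.17 hPa/h.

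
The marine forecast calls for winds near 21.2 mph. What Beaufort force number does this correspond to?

Beaufort force 5

21.2 mph = 9.5 m/s, which is Beaufort 5 (fresh breeze, 8.0–10.7 m/s).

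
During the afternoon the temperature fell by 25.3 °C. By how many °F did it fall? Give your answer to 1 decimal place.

45.5 °F

Converting a difference, only the 9/5 scale factor applies: Δ°F = 25.3 × 1.8 = 45.5 °F.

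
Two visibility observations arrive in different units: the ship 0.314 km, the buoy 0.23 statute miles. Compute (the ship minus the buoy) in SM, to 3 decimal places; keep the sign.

-0.035 SM

the ship: 0.314 km = 0.19511 SM.
Difference: 0.19511 − 0.23000 = -0.035 SM.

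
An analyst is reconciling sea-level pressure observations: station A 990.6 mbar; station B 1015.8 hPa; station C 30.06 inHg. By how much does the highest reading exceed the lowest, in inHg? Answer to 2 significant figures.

station A: 990.6 mb = 29.2524 inHg.
station B: 1015.8 hPa = 29.9966 inHg.
Spread: 30.0600 − 29.2524 = 0.81 inHg.

0.81 inHg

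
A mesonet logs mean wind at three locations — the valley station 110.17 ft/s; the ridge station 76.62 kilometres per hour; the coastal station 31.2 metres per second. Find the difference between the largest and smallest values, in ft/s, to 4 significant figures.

the ridge station: 76.62 km/h = 69.8272 ft/s.
the coastal station: 31.2 m/s = 102.3622 ft/s.
Spread: 110.1700 − 69.8272 = 40.34 ft/s.

40.34 ft/s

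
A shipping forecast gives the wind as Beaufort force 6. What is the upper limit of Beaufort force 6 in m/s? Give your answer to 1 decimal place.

Beaufort 6 (strong breeze) spans 10.8–13.8 m/s.

13.8 m/s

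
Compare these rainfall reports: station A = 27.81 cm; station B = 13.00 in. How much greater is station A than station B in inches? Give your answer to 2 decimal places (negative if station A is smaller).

-2.05 in

station A: 27.81 cm = 10.9488 in.
Difference: 10.9488 − 13.0000 = -2.05 in.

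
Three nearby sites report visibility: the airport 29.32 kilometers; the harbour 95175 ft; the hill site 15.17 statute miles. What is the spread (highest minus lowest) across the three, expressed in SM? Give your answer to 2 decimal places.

the airport: 29.32 km = 18.2186 SM.
the harbour: 95175 ft = 18.0256 SM.
Spread: 18.2186 − 15.1700 = 3.05 SM.

3.05 SM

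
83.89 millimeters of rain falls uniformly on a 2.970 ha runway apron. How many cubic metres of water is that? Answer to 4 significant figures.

2492 cubic metres

Area: 2.970 ha = 29700 m².
1 mm over 1 m² is 1 L, so volume = 83.89 × 29700 = 2491533 L = 2492 m³.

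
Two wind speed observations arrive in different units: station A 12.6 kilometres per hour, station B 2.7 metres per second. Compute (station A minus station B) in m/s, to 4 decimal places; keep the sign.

0.8000 m/s

station A: 12.6 km/h = 3.500000 m/s.
Difference: 3.500000 − 2.700000 = 0.8000 m/s.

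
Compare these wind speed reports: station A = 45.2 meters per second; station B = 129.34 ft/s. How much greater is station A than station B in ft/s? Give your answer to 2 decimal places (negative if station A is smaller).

station A: 45.2 m/s = 148.2940 ft/s.
Difference: 148.2940 − 129.3400 = 18.95 ft/s.

18.95 ft/s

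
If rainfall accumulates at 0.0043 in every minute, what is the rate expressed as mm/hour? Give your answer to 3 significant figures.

0.0043 in/minute × 25.4 mm/in × 60 minute/hour = 6.55 mm/hour.

6.55 mm/hour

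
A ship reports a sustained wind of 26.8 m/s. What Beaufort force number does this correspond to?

Beaufort force 10

26.8 m/s lies in the Beaufort 10 band (storm, 24.5–28.4 m/s).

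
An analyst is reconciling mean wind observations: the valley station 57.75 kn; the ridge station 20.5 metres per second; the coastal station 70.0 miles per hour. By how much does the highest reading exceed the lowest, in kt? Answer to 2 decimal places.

20.98 kt

the ridge station: 20.5 m/s = 39.8488 kt.
the coastal station: 70.0 mph = 60.8283 kt.
Spread: 60.8283 − 39.8488 = 20.98 kt.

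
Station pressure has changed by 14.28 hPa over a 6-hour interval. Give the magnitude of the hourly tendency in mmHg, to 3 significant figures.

14.28 hPa / 6 h × 0.750062 mmHg/hPa = 1.79 mmHg/h.

1.79 mmHg per hour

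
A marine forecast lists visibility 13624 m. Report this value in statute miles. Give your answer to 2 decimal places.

8.47 SM

1 m = 0.000621371 SM, so 13624 × 0.000621371 = 8.47 SM.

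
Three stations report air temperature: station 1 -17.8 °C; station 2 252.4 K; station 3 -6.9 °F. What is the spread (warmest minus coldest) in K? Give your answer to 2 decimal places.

3.81 K

station 2: 252.4 K = -20.750 °C.
station 3: -6.9 °F = -21.611 °C.
Spread: (-17.800) − (-21.611) = 3.811 °C.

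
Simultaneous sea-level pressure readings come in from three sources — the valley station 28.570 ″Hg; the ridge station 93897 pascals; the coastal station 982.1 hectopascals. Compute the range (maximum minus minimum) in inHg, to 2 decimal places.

1.27 inHg

the ridge station: 93897 Pa = 27.7278 inHg.
the coastal station: 982.1 hPa = 29.0014 inHg.
Spread: 29.0014 − 27.7278 = 1.27 inHg.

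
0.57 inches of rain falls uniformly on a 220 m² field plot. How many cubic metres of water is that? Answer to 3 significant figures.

3.19 cubic metres

Depth: 0.57 in × 25.4 = 14.478 mm.
1 mm over 1 m² is 1 L, so volume = 14.478 × 220 = 3185.16 L = 3.19 m³.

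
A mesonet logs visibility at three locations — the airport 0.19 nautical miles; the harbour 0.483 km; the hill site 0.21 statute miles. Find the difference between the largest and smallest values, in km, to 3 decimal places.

0.145 km

the airport: 0.19 nmi = 0.35188 km.
the hill site: 0.21 SM = 0.33796 km.
Spread: 0.48300 − 0.33796 = 0.145 km.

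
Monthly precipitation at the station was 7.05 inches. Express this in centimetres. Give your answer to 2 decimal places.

17.91 cm

1 in = 2.54 cm, so 7.05 × 2.54 = 17.91 cm.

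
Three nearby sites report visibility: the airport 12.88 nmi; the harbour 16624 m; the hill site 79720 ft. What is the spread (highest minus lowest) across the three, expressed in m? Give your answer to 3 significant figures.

the airport: 12.88 nmi = 23853.76 m.
the hill site: 79720 ft = 24298.66 m.
Spread: 24298.66 − 16624.00 = 7670 m.

7670 m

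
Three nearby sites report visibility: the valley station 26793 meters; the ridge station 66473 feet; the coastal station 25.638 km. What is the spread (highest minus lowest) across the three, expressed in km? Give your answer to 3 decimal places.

the valley station: 26793 m = 26.79300 km.
the ridge station: 66473 ft = 20.26097 km.
Spread: 26.79300 − 20.26097 = 6.532 km.

6.532 km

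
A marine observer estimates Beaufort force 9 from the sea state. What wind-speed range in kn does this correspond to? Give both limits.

41 to 47 kt

Beaufort 9 (strong gale) spans 41–47 knots.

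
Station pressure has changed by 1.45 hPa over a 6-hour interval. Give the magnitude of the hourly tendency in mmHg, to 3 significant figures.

0.181 mmHg per hour

1.45 hPa / 6 h × 0.750062 mmHg/hPa = 0.181 mmHg/h.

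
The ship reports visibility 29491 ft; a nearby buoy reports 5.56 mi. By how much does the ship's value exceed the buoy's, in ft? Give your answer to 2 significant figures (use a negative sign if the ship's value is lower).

the buoy: 5.56 SM = 29356.80 ft.
Difference: 29491.00 − 29356.80 = 130 ft.

130 ft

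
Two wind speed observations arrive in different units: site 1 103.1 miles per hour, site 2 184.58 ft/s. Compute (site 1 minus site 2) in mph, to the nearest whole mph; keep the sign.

-23 mph

site 2: 184.58 ft/s = 125.85 mph.
Difference: 103.10 − 125.85 = -23 mph.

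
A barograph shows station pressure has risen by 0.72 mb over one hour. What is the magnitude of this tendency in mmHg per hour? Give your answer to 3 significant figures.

0.540 mmHg per hour

0.72 mb / 1 h × 0.750062 mmHg/mb = 0.540 mmHg/h.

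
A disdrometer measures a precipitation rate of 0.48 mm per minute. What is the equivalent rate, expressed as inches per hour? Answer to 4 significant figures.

1.134 in/hour

0.48 mm/minute × 0.0393701 in/mm × 60 minute/hour = 1.134 in/hour.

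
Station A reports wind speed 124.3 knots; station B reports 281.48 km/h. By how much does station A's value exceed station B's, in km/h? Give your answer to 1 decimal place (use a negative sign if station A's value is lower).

-51.3 km/h

station A: 124.3 kt = 230.204 km/h.
Difference: 230.204 − 281.480 = -51.3 km/h.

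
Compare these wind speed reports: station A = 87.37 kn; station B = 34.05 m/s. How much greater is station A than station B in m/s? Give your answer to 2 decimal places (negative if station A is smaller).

station A: 87.37 kt = 44.9470 m/s.
Difference: 44.9470 − 34.0500 = 10.90 m/s.

10.90 m/s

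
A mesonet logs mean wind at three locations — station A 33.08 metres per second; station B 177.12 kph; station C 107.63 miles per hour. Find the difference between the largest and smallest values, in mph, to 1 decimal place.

36.1 mph

station A: 33.08 m/s = 73.998 mph.
station B: 177.12 km/h = 110.057 mph.
Spread: 110.057 − 73.998 = 36.1 mph.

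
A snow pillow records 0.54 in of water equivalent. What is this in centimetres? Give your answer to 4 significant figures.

1.372 cm

1 in = 2.54 cm, so 0.54 × 2.54 = 1.372 cm.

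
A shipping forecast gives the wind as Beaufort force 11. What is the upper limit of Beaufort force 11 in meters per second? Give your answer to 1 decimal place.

Beaufort 11 (violent storm) spans 28.5–32.6 m/s.

32.6 m/s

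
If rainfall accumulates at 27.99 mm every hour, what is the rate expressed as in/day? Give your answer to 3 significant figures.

27.99 mm/hour × 0.0393701 in/mm × 24 hour/day = 26.4 in/day.

26.4 in/day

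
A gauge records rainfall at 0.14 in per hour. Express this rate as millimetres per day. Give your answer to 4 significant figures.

85.34 mm/day

0.14 in/hour × 25.4 mm/in × 24 hour/day = 85.34 mm/day.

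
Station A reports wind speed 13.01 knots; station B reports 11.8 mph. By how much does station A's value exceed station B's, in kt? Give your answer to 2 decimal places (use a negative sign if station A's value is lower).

2.76 kt

station B: 11.8 mph = 10.2539 kt.
Difference: 13.0100 − 10.2539 = 2.76 kt.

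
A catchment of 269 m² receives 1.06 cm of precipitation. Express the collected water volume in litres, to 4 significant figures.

Depth: 1.06 cm × 10 = 10.6 mm.
1 mm over 1 m² is 1 L, so volume = 10.6 × 269 = 2851.4 L ≈ 2851 L.

2851 litres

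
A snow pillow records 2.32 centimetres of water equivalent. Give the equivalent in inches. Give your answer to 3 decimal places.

0.913 in

1 cm = 0.393701 in, so 2.32 × 0.393701 = 0.913 in.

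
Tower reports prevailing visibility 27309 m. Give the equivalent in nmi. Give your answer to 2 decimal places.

1 m = 0.000539957 nmi, so 27309 × 0.000539957 = 14.75 nmi.

14.75 nmi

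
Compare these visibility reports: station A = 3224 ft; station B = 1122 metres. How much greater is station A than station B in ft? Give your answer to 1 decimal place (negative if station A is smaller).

station B: 1122 m = 3681.102 ft.
Difference: 3224.000 − 3681.102 = -457.1 ft.

-457.1 ft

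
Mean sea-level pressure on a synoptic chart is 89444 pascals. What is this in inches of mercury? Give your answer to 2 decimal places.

26.41 inHg

1 Pa = 0.0002953 inHg, so 89444 × 0.0002953 = 26.41 inHg.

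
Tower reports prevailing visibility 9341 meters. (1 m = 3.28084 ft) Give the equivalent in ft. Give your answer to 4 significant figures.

1 m = 3.28084 ft, so 9341 × 3.28084 = 30650 ft.

30650 ft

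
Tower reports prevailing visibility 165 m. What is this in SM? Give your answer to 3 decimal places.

1 m = 0.000621371 SM, so 165 × 0.000621371 = 0.103 SM.

0.103 SM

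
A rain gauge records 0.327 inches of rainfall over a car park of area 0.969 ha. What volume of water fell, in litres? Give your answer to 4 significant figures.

80480 litres

Depth: 0.327 in × 25.4 = 8.3058 mm.
Area: 0.969 ha = 9690 m².
1 mm over 1 m² is 1 L, so volume = 8.3058 × 9690 = 80483.202 L ≈ 80480 L.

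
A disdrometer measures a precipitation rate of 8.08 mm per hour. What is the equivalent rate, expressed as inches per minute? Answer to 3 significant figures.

8.08 mm/hour × 0.0393701 in/mm × 0.0166667 hour/minute = 0.00530 in/minute.

0.00530 in/minute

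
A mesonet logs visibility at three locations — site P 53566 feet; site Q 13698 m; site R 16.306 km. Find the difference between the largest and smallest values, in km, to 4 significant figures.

2.629 km

site P: 53566 ft = 16.32692 km.
site Q: 13698 m = 13.69800 km.
Spread: 16.32692 − 13.69800 = 2.629 km.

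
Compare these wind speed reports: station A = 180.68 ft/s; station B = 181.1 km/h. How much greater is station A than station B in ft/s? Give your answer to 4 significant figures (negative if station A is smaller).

station B: 181.1 km/h = 165.0445 ft/s.
Difference: 180.6800 − 165.0445 = 15.64 ft/s.

15.64 ft/s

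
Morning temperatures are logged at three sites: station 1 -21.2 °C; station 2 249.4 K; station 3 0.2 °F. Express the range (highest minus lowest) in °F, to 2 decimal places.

station 2: 249.4 K = -23.750 °C.
station 3: 0.2 °F = -17.667 °C.
Spread: (-17.667) − (-23.750) = 6.083 °C = 10.95 °F.

10.95 °F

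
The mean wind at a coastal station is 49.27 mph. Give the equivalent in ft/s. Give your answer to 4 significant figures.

1 mph = 1.46667 ft/s, so 49.27 × 1.46667 = 72.26 ft/s.

72.26 ft/s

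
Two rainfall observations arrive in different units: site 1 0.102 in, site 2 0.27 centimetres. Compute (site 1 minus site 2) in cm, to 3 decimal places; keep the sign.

-0.011 cm

site 1: 0.102 in = 0.25908 cm.
Difference: 0.25908 − 0.27000 = -0.011 cm.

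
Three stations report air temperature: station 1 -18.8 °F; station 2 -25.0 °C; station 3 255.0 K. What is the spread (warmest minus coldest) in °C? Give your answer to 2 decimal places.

station 1: -18.8 °F = -28.222 °C.
station 3: 255.0 K = -18.150 °C.
Spread: (-18.150) − (-28.222) = 10.072 °C.

10.07 °C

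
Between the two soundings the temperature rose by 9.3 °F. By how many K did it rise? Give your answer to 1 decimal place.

For a temperature change the 32° offset cancels: ΔK = 9.3 × 0.5556 = 5.2 K.

5.2 K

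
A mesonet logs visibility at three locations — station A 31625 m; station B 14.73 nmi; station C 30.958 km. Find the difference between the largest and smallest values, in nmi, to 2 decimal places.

station A: 31625 m = 17.0761 nmi.
station C: 30.958 km = 16.7160 nmi.
Spread: 17.0761 − 14.7300 = 2.35 nmi.

2.35 nmi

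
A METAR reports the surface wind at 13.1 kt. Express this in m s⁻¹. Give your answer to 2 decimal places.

1 kt = 0.514444 m/s, so 13.1 × 0.514444 = 6.74 m/s.

6.74 m/s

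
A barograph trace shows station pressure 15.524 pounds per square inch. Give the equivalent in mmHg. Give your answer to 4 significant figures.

802.8 mmHg

1 psi = 51.7149 mmHg, so 15.524 × 51.7149 = 802.8 mmHg.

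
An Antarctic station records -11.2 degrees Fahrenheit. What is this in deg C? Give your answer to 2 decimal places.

°C = (°F − 32) × 5/9 = (-11.2 − 32) / 1.8 = -24.00 °C.

-24.00 °C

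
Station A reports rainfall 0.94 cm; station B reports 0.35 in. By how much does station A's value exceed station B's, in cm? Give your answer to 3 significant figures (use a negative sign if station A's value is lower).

station B: 0.35 in = 0.889000 cm.
Difference: 0.940000 − 0.889000 = 0.0510 cm.

0.0510 cm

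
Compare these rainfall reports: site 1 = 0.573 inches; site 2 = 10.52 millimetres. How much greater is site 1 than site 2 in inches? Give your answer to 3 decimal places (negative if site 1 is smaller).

0.159 in

site 2: 10.52 mm = 0.41417 in.
Difference: 0.57300 − 0.41417 = 0.159 in.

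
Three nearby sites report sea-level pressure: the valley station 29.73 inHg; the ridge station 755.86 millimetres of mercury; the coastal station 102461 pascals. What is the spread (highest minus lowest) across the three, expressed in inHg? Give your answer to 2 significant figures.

0.53 inHg

the ridge station: 755.86 mmHg = 29.7583 inHg.
the coastal station: 102461 Pa = 30.2567 inHg.
Spread: 30.2567 − 29.7300 = 0.53 inHg.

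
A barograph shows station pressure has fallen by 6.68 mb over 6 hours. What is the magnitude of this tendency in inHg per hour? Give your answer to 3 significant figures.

0.0329 inHg per hour

6.68 mb / 6 h × 0.02953 inHg/mb = 0.0329 inHg/h.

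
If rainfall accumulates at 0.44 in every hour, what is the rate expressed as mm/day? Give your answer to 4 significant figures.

0.44 in/hour × 25.4 mm/in × 24 hour/day = 268.2 mm/day.

268.2 mm/day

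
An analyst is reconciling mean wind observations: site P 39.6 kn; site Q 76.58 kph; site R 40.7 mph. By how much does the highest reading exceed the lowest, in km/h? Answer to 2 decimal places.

site P: 39.6 kt = 73.3392 km/h.
site R: 40.7 mph = 65.5003 km/h.
Spread: 76.5800 − 65.5003 = 11.08 km/h.

11.08 km/h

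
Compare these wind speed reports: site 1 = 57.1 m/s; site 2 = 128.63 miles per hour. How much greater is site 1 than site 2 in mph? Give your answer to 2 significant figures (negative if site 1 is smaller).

site 1: 57.1 m/s = 127.7291 mph.
Difference: 127.7291 − 128.6300 = -0.90 mph.

-0.90 mph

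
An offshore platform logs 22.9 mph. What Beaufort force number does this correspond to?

22.9 mph = 10.2 m/s, which is Beaufort 5 (fresh breeze, 8.0–10.7 m/s).

Beaufort force 5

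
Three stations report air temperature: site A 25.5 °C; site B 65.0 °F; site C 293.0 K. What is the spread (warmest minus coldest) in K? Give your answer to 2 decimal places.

site B: 65.0 °F = 18.333 °C.
site C: 293.0 K = 19.850 °C.
Spread: 25.500 − 18.333 = 7.167 °C.

7.17 K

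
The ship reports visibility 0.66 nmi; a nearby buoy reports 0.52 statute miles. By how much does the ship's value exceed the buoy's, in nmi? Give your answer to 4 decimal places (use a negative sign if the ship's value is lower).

the buoy: 0.52 SM = 0.451868 nmi.
Difference: 0.660000 − 0.451868 = 0.2081 nmi.

0.2081 nmi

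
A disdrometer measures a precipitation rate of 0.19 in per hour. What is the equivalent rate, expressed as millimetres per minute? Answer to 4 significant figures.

0.08043 mm/minute

0.19 in/hour × 25.4 mm/in × 0.0166667 hour/minute = 0.08043 mm/minute.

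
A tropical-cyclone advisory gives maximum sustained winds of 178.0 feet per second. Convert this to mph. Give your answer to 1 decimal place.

121.4 mph

1 ft/s = 0.681818 mph, so 178.0 × 0.681818 = 121.4 mph.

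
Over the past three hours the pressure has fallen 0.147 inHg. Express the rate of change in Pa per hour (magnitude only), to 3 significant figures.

0.147 inHg / 3 h × 3386.39 Pa/inHg = 166 Pa/h.

166 Pa per hour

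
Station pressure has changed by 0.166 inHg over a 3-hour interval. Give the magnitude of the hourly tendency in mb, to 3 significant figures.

1.87 mb per hour

0.166 inHg / 3 h × 33.8639 mb/inHg = 1.87 mb/h.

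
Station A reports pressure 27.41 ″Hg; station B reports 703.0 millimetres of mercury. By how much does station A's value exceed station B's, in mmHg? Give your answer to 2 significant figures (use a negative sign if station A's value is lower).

station A: 27.41 inHg = 696.214 mmHg.
Difference: 696.214 − 703.000 = -6.8 mmHg.

-6.8 mmHg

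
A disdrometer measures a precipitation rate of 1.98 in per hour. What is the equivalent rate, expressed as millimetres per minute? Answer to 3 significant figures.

0.838 mm/minute

1.98 in/hour × 25.4 mm/in × 0.0166667 hour/minute = 0.838 mm/minute.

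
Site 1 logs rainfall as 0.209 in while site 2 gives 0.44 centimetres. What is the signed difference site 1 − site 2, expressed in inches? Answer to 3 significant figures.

0.0358 in

site 2: 0.44 cm = 0.173228 in.
Difference: 0.209000 − 0.173228 = 0.0358 in.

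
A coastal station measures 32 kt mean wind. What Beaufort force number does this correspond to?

32 kt lies in the Beaufort 7 band (near gale, 28–33 kt).

Beaufort force 7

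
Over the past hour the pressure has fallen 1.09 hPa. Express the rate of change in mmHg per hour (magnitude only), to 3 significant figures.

0.818 mmHg per hour

1.09 hPa / 1 h × 0.750062 mmHg/hPa = 0.818 mmHg/h.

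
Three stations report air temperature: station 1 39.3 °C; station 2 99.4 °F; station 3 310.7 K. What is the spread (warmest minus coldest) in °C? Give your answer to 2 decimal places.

1.86 °C

station 2: 99.4 °F = 37.444 °C.
station 3: 310.7 K = 37.550 °C.
Spread: 39.300 − 37.444 = 1.856 °C.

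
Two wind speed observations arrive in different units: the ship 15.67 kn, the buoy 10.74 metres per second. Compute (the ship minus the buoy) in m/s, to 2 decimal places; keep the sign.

the ship: 15.67 kt = 8.0613 m/s.
Difference: 8.0613 − 10.7400 = -2.68 m/s.

-2.68 m/s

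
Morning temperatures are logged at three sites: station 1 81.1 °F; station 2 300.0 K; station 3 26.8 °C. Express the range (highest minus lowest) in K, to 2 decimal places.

0.48 K

station 1: 81.1 °F = 27.278 °C.
station 2: 300.0 K = 26.850 °C.
Spread: 27.278 − 26.800 = 0.478 °C.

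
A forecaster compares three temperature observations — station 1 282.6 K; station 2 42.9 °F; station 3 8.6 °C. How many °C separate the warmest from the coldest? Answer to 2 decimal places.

3.39 °C

station 1: 282.6 K = 9.450 °C.
station 2: 42.9 °F = 6.056 °C.
Spread: 9.450 − 6.056 = 3.394 °C.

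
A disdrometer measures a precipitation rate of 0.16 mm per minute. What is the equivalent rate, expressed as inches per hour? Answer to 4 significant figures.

0.16 mm/minute × 0.0393701 in/mm × 60 minute/hour = 0.3780 in/hour.

0.3780 in/hour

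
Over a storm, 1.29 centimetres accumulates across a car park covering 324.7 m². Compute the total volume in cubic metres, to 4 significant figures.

Depth: 1.29 cm × 10 = 12.9 mm.
1 mm over 1 m² is 1 L, so volume = 12.9 × 324.7 = 4188.63 L = 4.189 m³.

4.189 cubic metres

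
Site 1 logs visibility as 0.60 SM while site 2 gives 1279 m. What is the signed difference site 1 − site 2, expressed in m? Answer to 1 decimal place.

-313.4 m

site 1: 0.60 SM = 965.606 m.
Difference: 965.606 − 1279.000 = -313.4 m.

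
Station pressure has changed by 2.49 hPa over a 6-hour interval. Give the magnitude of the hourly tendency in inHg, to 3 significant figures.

0.0123 inHg per hour

2.49 hPa / 6 h × 0.02953 inHg/hPa = 0.0123 inHg/h.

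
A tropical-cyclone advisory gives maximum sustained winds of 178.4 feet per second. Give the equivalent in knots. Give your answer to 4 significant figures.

1 ft/s = 0.592484 kt, so 178.4 × 0.592484 = 105.7 kt.

105.7 kt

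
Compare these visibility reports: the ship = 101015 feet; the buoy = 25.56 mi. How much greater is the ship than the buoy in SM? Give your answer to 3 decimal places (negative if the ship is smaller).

-6.428 SM

the ship: 101015 ft = 19.13163 SM.
Difference: 19.13163 − 25.56000 = -6.428 SM.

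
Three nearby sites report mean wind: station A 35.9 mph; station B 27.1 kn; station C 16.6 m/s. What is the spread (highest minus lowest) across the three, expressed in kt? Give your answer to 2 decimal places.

station A: 35.9 mph = 31.1962 kt.
station C: 16.6 m/s = 32.2678 kt.
Spread: 32.2678 − 27.1000 = 5.17 kt.

5.17 kt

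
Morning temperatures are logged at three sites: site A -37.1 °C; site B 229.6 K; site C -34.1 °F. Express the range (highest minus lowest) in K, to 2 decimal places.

6.83 K

site B: 229.6 K = -43.550 °C.
site C: -34.1 °F = -36.722 °C.
Spread: (-36.722) − (-43.550) = 6.828 °C.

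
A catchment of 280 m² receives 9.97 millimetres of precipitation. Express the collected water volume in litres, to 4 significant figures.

2792 litres

1 mm over 1 m² is 1 L, so volume = 9.97 × 280 = 2791.6 L ≈ 2792 L.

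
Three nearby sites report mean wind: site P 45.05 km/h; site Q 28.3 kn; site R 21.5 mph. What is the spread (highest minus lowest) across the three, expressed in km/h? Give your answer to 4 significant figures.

17.81 km/h

site Q: 28.3 kt = 52.4116 km/h.
site R: 21.5 mph = 34.6009 km/h.
Spread: 52.4116 − 34.6009 = 17.81 km/h.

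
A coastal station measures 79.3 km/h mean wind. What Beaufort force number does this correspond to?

Beaufort force 9

79.3 km/h = 22.0 m/s, which is Beaufort 9 (strong gale, 20.8–24.4 m/s).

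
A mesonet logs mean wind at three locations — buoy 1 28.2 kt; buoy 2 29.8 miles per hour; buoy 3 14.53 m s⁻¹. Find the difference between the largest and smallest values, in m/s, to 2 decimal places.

1.21 m/s

buoy 1: 28.2 kt = 14.5073 m/s.
buoy 2: 29.8 mph = 13.3218 m/s.
Spread: 14.5300 − 13.3218 = 1.21 m/s.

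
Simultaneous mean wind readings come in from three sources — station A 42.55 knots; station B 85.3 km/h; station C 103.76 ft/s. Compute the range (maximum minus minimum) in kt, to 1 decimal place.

18.9 kt

station B: 85.3 km/h = 46.058 kt.
station C: 103.76 ft/s = 61.476 kt.
Spread: 61.476 − 42.550 = 18.9 kt.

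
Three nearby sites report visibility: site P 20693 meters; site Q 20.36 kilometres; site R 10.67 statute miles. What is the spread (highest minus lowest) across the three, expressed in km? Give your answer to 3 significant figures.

site P: 20693 m = 20.6930 km.
site R: 10.67 SM = 17.1717 km.
Spread: 20.6930 − 17.1717 = 3.52 km.

3.52 km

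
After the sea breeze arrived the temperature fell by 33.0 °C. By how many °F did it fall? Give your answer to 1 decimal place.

59.4 °F

Converting a difference, only the 9/5 scale factor applies: Δ°F = 33.0 × 1.8 = 59.4 °F.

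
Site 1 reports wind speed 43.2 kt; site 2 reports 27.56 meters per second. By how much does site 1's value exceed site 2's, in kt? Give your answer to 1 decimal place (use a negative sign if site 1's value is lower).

-10.4 kt

site 2: 27.56 m/s = 53.572 kt.
Difference: 43.200 − 53.572 = -10.4 kt.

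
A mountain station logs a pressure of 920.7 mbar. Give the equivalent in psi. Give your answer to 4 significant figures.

13.35 psi

1 mb = 0.0145038 psi, so 920.7 × 0.0145038 = 13.35 psi.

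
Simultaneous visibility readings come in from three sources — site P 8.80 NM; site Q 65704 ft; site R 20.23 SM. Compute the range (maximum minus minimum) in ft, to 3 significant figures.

53300 ft

site P: 8.80 nmi = 53469.82 ft.
site R: 20.23 SM = 106814.40 ft.
Spread: 106814.40 − 53469.82 = 53300 ft.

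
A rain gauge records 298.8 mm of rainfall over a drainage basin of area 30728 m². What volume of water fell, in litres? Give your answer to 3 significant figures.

9180000 litres

1 mm over 1 m² is 1 L, so volume = 298.8 × 30728 = 9181526.4 L ≈ 9180000 L.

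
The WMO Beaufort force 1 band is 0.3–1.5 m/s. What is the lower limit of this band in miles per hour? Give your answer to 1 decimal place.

0.7 mph

0.3–1.5 m/s × 2.237 = 0.7–3.4 mph.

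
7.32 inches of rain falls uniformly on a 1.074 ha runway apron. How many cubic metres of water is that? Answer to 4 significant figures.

1997 cubic metres

Depth: 7.32 in × 25.4 = 185.928 mm.
Area: 1.074 ha = 10740 m².
1 mm over 1 m² is 1 L, so volume = 185.928 × 10740 = 1996866.7 L = 1997 m³.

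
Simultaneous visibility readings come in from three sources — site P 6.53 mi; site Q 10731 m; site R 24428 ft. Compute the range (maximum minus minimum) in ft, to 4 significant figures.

site P: 6.53 SM = 34478.40 ft.
site Q: 10731 m = 35206.69 ft.
Spread: 35206.69 − 24428.00 = 10780 ft.

10780 ft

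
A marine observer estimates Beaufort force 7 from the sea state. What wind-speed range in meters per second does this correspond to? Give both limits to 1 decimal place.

13.9 to 17.1 m/s

Beaufort 7 (near gale) spans 13.9–17.1 m/s.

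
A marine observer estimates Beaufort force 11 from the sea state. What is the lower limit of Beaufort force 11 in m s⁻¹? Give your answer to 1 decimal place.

Beaufort 11 (violent storm) spans 28.5–32.6 m/s.

28.5 m/s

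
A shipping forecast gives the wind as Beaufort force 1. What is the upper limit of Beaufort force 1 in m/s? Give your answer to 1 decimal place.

Beaufort 1 (light air) spans 0.3–1.5 m/s.

1.5 m/s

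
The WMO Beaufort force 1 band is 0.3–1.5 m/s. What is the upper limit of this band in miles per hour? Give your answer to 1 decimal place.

3.4 mph

0.3–1.5 m/s × 2.237 = 0.7–3.4 mph.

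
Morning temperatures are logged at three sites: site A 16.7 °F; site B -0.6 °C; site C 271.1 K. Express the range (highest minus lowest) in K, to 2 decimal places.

site A: 16.7 °F = -8.500 °C.
site C: 271.1 K = -2.050 °C.
Spread: (-0.600) − (-8.500) = 7.900 °C.

7.90 K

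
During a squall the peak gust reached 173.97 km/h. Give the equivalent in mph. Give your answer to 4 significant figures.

108.1 mph

1 km/h = 0.621371 mph, so 173.97 × 0.621371 = 108.1 mph.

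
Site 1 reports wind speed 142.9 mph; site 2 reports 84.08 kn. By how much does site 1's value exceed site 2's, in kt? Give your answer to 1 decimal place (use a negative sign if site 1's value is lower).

site 1: 142.9 mph = 124.177 kt.
Difference: 124.177 − 84.080 = 40.1 kt.

40.1 kt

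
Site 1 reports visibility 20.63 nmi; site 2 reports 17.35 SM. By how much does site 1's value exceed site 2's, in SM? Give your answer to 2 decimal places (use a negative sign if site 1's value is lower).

site 1: 20.63 nmi = 23.7406 SM.
Difference: 23.7406 − 17.3500 = 6.39 SM.

6.39 SM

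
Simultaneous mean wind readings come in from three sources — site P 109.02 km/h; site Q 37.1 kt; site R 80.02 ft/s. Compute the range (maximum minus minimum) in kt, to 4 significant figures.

21.77 kt

site P: 109.02 km/h = 58.8661 kt.
site R: 80.02 ft/s = 47.4106 kt.
Spread: 58.8661 − 37.1000 = 21.77 kt.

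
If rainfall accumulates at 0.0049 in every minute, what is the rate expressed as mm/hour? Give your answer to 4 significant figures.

0.0049 in/minute × 25.4 mm/in × 60 minute/hour = 7.468 mm/hour.

7.468 mm/hour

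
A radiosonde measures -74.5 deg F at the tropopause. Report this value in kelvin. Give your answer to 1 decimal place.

214.0 K

First to °C: -59.17 °C.
Then to K: 214.0 K.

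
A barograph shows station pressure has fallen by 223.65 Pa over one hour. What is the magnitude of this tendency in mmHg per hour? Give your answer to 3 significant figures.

223.65 Pa / 1 h × 0.00750062 mmHg/Pa = 1.68 mmHg/h.

1.68 mmHg per hour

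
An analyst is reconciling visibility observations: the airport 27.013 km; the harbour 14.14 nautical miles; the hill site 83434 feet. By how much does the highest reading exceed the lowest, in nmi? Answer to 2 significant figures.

0.85 nmi

the airport: 27.013 km = 14.5859 nmi.
the hill site: 83434 ft = 13.7315 nmi.
Spread: 14.5859 − 13.7315 = 0.85 nmi.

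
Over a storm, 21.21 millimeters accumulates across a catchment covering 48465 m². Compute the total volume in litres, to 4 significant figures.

1 mm over 1 m² is 1 L, so volume = 21.21 × 48465 = 1027942.7 L ≈ 1028000 L.

1028000 litres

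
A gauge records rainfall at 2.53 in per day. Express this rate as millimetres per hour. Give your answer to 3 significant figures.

2.68 mm/hour

2.53 in/day × 25.4 mm/in × 0.0416667 day/hour = 2.68 mm/hour.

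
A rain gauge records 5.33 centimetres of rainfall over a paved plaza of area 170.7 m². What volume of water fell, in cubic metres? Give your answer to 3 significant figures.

9.10 cubic metres

Depth: 5.33 cm × 10 = 53.3 mm.
1 mm over 1 m² is 1 L, so volume = 53.3 × 170.7 = 9098.31 L = 9.10 m³.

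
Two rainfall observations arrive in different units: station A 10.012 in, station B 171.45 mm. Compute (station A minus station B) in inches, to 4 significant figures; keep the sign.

station B: 171.45 mm = 6.75000 in.
Difference: 10.01200 − 6.75000 = 3.262 in.

3.262 in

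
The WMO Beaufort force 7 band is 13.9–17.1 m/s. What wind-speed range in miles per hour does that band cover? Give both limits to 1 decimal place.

31.1 to 38.3 mph

13.9–17.1 m/s × 2.237 = 31.1–38.3 mph.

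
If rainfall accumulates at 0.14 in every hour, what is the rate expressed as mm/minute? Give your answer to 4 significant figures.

0.05927 mm/minute

0.14 in/hour × 25.4 mm/in × 0.0166667 hour/minute = 0.05927 mm/minute.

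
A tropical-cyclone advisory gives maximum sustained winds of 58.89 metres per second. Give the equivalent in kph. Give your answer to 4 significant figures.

1 m/s = 3.6 km/h, so 58.89 × 3.6 = 212.0 km/h.

212.0 km/h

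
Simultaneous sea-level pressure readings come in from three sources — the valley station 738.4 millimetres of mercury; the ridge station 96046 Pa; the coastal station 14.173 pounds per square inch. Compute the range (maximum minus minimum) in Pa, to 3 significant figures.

the valley station: 738.4 mmHg = 98445.25 Pa.
the coastal station: 14.173 psi = 97719.40 Pa.
Spread: 98445.25 − 96046.00 = 2400 Pa.

2400 Pa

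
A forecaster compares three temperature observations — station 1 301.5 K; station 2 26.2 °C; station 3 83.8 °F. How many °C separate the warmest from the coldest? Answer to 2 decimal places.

station 1: 301.5 K = 28.350 °C.
station 3: 83.8 °F = 28.778 °C.
Spread: 28.778 − 26.200 = 2.578 °C.

2.58 °C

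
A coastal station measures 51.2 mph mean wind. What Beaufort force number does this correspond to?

51.2 mph = 22.9 m/s, which is Beaufort 9 (strong gale, 20.8–24.4 m/s).

Beaufort force 9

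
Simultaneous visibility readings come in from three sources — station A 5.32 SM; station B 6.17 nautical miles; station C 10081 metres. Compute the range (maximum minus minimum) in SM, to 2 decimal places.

1.78 SM

station B: 6.17 nmi = 7.1003 SM.
station C: 10081 m = 6.2640 SM.
Spread: 7.1003 − 5.3200 = 1.78 SM.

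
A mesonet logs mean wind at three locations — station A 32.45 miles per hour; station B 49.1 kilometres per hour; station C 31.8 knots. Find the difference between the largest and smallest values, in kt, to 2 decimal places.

station A: 32.45 mph = 28.1983 kt.
station B: 49.1 km/h = 26.5119 kt.
Spread: 31.8000 − 26.5119 = 5.29 kt.

5.29 kt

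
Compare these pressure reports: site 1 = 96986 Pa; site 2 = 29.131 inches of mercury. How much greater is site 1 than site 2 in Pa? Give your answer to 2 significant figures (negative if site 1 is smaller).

-1700 Pa

site 2: 29.131 inHg = 98648.90 Pa.
Difference: 96986.00 − 98648.90 = -1700 Pa.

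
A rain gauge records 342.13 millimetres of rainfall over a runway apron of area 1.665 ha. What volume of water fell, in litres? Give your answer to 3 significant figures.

5700000 litres

Area: 1.665 ha = 16650 m².
1 mm over 1 m² is 1 L, so volume = 342.13 × 16650 = 5696464.5 L ≈ 5700000 L.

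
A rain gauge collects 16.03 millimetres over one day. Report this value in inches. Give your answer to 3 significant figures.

1 mm = 0.0393701 in, so 16.03 × 0.0393701 = 0.631 in.

0.631 in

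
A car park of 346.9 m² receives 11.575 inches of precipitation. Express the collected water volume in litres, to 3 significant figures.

102000 litres

Depth: 11.575 in × 25.4 = 294.005 mm.
1 mm over 1 m² is 1 L, so volume = 294.005 × 346.9 = 101990.33 L ≈ 102000 L.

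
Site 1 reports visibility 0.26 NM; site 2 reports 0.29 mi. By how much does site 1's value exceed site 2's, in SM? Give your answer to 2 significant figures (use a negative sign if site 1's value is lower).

site 1: 0.26 nmi = 0.299203 SM.
Difference: 0.299203 − 0.290000 = 0.0092 SM.

0.0092 SM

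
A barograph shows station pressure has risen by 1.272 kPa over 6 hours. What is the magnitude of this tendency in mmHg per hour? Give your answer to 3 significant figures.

1.272 kPa / 6 h × 7.50062 mmHg/kPa = 1.59 mmHg/h.

1.59 mmHg per hour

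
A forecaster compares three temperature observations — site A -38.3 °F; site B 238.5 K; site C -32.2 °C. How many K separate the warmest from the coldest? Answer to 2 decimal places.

site A: -38.3 °F = -39.056 °C.
site B: 238.5 K = -34.650 °C.
Spread: (-32.200) − (-39.056) = 6.856 °C.

6.86 K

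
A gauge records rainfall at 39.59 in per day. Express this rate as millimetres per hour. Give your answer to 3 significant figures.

39.59 in/day × 25.4 mm/in × 0.0416667 day/hour = 41.9 mm/hour.

41.9 mm/hour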